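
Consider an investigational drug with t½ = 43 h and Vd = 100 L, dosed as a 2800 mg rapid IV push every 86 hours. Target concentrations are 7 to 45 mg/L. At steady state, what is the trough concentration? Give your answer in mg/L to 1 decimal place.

9.3 mg/L

τ = 86 h = 2 half-lives, so f = (1/2)^2 = 0.25.
Accumulation ratio R = 1/(1 − f) = 1/0.75 = 4/3.
Single-dose peak C₀ = D/Vd = 2800/100 = 28 mg/L.
Steady-state peak Cmax,ss = C₀·R = 28 × 4/3 ≈ 37.333 mg/L.
Steady-state trough Cmin,ss = Cmax,ss·f ≈ 37.333 × 0.25 ≈ 9.333 mg/L.
Trough 9.3 mg/L vs MEC 7 mg/L: adequate.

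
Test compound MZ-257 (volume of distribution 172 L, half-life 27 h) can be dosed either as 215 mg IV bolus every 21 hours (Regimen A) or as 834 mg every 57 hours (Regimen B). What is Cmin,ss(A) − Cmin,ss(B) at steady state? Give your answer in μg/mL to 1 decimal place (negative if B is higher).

Regimen A: f = (1/2)^(21/27) ≈ 0.5833; Cmin,ss = (215/172)·f/(1−f) ≈ 1.750 μg/mL.
Regimen B: f = (1/2)^(57/27) ≈ 0.2315; Cmin,ss = (834/172)·f/(1−f) ≈ 1.461 μg/mL.
Difference ≈ 1.750 − 1.461 ≈ 0.289 μg/mL.

0.3 μg/mL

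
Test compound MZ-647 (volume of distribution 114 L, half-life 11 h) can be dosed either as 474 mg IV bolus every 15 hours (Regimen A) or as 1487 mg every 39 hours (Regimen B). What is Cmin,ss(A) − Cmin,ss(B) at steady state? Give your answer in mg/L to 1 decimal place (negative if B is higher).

1.4 mg/L

Regimen A: f = (1/2)^(15/11) ≈ 0.3886; Cmin,ss = (474/114)·f/(1−f) ≈ 2.643 mg/L.
Regimen B: f = (1/2)^(39/11) ≈ 0.0856; Cmin,ss = (1487/114)·f/(1−f) ≈ 1.221 mg/L.
Difference ≈ 2.643 − 1.221 ≈ 1.422 mg/L.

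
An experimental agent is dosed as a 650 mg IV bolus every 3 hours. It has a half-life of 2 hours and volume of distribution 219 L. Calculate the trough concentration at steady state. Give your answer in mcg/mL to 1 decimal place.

k = ln2/t½ = ln2/2 ≈ 0.346574 h⁻¹; fraction remaining f = e^(−kτ) = e^(−0.346574×3) ≈ 0.3536.
Single-dose peak C₀ = D/Vd = 650/219 ≈ 2.968 mcg/mL.
Steady-state trough Cmin,ss = C₀·f/(1−f) ≈ 2.968 × 0.3536/0.6464 ≈ 1.624 mcg/mL.

1.6 mcg/mL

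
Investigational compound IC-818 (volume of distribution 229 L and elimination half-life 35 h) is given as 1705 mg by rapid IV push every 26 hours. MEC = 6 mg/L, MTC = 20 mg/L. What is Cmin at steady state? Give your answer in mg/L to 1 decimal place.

11.1 mg/L

Over one 26-h interval, 26/35 ≈ 0.74286 half-lives elapse, leaving f ≈ 0.5976 of each dose.
At steady state, accumulation factor R = 1/(1 − e^(−kτ)) ≈ 2.4851.
Each bolus raises the concentration by D/Vd = 1705/229 ≈ 7.445 mg/L.
Steady-state peak Cmax,ss = C₀·R ≈ 7.445 × 2.4851 ≈ 18.502 mg/L.
Steady-state trough Cmin,ss = Cmax,ss·f ≈ 18.502 × 0.5976 ≈ 11.057 mg/L.
Trough 11.1 mg/L vs MEC 6 mg/L: adequate.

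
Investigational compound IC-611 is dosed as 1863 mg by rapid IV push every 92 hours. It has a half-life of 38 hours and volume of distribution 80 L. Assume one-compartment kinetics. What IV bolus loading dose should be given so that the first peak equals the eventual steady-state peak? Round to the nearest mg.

f = (1/2)^(92/38) ≈ 0.186720; accumulation ratio R = 1/(1−f) ≈ 1.22959.
Loading dose to hit Cmax,ss on first dose: D_load = D_maint·R ≈ 1863 × 1.22959 ≈ 2290.73 mg.

2291 mg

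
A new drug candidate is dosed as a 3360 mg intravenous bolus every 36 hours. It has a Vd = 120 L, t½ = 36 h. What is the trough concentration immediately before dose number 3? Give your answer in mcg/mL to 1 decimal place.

f = (1/2)^(τ/t½) = (1/2)^(36/36) ≈ 0.5000.
C₀ = D/Vd = 3360/120 ≈ 28.000 mcg/mL.
Before the 3rd dose, 2 doses have been given. Superposition: Cmin = C₀·(f + f²).
≈ 28.000 × (0.5000 + 0.2500) ≈ 28.000 × 0.7500 ≈ 21.000 mcg/mL.

21.0 mcg/mL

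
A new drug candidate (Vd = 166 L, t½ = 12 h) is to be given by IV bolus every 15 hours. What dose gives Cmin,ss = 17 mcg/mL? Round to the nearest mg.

3890 mg

τ/t½ = 15/12 ≈ 1.25, so f = (1/2)^(15/12) ≈ 0.420448.
Cmin,ss = (D/Vd)·f/(1−f), so D = Cmin,ss·Vd·(1−f)/f.
D = 17 × 166 × (1−f)/f ≈ 17 × 166 × 1.37842 ≈ 3889.90 mg.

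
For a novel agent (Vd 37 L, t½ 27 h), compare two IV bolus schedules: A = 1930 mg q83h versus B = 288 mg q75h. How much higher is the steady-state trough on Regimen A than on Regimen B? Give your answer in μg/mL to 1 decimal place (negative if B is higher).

5.7 μg/mL

Regimen A: f = (1/2)^(83/27) ≈ 0.1187; Cmin,ss = (1930/37)·f/(1−f) ≈ 7.026 μg/mL.
Regimen B: f = (1/2)^(75/27) ≈ 0.1458; Cmin,ss = (288/37)·f/(1−f) ≈ 1.329 μg/mL.
Difference ≈ 7.026 − 1.329 ≈ 5.697 μg/mL.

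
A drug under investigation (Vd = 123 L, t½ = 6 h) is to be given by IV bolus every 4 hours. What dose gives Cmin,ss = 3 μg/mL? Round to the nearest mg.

τ/t½ = 4/6 ≈ 0.66667, so f = (1/2)^(4/6) ≈ 0.629961.
Cmin,ss = (D/Vd)·f/(1−f), so D = Cmin,ss·Vd·(1−f)/f.
D = 3 × 123 × (1−f)/f ≈ 3 × 123 × 0.58740 ≈ 216.75 mg.

217 mg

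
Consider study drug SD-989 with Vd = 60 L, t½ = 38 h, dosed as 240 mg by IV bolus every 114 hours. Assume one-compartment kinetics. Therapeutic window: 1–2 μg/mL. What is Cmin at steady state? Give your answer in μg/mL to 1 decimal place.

The dosing interval is 3 half-lives, so f = 2^(−3) = 0.125.
At steady state, R = 1/(1 − 0.125) = 8/7.
Single-dose peak C₀ = D/Vd = 240/60 = 4 μg/mL.
Steady-state peak Cmax,ss = C₀·R = 4 × 8/7 ≈ 4.571 μg/mL.
Steady-state trough Cmin,ss = Cmax,ss·f ≈ 4.571 × 0.125 ≈ 0.571 μg/mL.
Trough 0.6 μg/mL vs MEC 1 μg/mL: subtherapeutic.

0.6 μg/mL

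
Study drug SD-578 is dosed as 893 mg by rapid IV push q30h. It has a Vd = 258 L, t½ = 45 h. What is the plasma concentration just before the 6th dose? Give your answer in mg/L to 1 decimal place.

5.3 mg/L

f = (1/2)^(τ/t½) = (1/2)^(30/45) ≈ 0.6300.
C₀ = D/Vd = 893/258 ≈ 3.461 mg/L.
Before the 6th dose, 5 doses have been given. Superposition: Cmin = C₀·(f + f² + … + f^5).
≈ 3.461 × (0.6300 + 0.3969 + 0.2500 + 0.1575 + 0.0992) ≈ 3.461 × 1.5336 ≈ 5.308 mg/L.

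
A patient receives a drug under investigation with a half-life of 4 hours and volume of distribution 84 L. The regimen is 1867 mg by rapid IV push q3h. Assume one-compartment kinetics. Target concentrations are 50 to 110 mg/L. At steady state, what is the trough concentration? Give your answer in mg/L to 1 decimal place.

k = ln2/t½ = ln2/4 ≈ 0.173287 h⁻¹; fraction remaining f = e^(−kτ) = e^(−0.173287×3) ≈ 0.5946.
Accumulation ratio R = 1/(1 − f) ≈ 1/0.4054 ≈ 2.4667.
Single-dose peak C₀ = D/Vd = 1867/84 ≈ 22.226 mg/L.
Steady-state peak Cmax,ss = C₀·R ≈ 22.226 × 2.4667 ≈ 54.825 mg/L.
Steady-state trough Cmin,ss = Cmax,ss·f ≈ 54.825 × 0.5946 ≈ 32.599 mg/L.
Trough 32.6 mg/L vs MEC 50 mg/L: subtherapeutic.

32.6 mg/L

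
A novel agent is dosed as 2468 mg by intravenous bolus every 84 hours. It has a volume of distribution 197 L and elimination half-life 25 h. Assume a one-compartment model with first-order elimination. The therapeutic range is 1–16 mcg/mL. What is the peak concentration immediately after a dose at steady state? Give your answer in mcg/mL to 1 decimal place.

13.9 mcg/mL

k = ln2/t½ = ln2/25 ≈ 0.027726 h⁻¹; fraction remaining f = e^(−kτ) = e^(−0.027726×84) ≈ 0.0974.
At steady state, accumulation factor R = 1/(1 − e^(−kτ)) ≈ 1.1079.
Each bolus raises the concentration by D/Vd = 2468/197 ≈ 12.528 mcg/mL.
Steady-state peak Cmax,ss = C₀·R ≈ 12.528 × 1.1079 ≈ 13.880 mcg/mL.
Peak 13.9 mcg/mL vs MTC 16 mcg/mL: below toxic threshold.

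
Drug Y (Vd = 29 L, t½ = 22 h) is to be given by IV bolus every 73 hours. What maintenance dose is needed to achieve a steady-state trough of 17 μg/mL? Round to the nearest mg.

τ/t½ = 73/22 ≈ 3.3182, so f = (1/2)^(73/22) ≈ 0.100260.
Cmin,ss = (D/Vd)·f/(1−f), so D = Cmin,ss·Vd·(1−f)/f.
D = 17 × 29 × (1−f)/f ≈ 17 × 29 × 8.97407 ≈ 4424.22 mg.

4424 mg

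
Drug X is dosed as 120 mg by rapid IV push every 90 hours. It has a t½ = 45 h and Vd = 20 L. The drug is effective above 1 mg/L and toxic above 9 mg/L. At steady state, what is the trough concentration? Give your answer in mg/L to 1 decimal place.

The dosing interval is 2 half-lives, so f = 2^(−2) = 0.25.
Accumulation ratio R = 1/(1 − f) = 1/0.75 = 4/3.
Single-dose peak C₀ = D/Vd = 120/20 = 6 mg/L.
Steady-state peak Cmax,ss = C₀·R = 6 × 4/3 ≈ 8.000 mg/L.
Steady-state trough Cmin,ss = Cmax,ss·f ≈ 8.000 × 0.25 ≈ 2.000 mg/L.
Trough 2.0 mg/L vs MEC 1 mg/L: adequate.

2.0 mg/L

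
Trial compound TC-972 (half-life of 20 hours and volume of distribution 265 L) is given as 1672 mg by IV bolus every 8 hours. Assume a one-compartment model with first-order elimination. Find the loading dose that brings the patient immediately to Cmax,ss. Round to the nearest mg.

f = (1/2)^(8/20) ≈ 0.757858; accumulation ratio R = 1/(1−f) ≈ 4.12981.
Loading dose to hit Cmax,ss on first dose: D_load = D_maint·R ≈ 1672 × 4.12981 ≈ 6905.04 mg.

6905 mg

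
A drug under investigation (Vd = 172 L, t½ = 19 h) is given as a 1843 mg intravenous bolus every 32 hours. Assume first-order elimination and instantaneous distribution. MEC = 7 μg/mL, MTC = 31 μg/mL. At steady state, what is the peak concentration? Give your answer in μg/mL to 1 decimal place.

k = ln2/t½ = ln2/19 ≈ 0.036481 h⁻¹; fraction remaining f = e^(−kτ) = e^(−0.036481×32) ≈ 0.3112.
At steady state, accumulation factor R = 1/(1 − e^(−kτ)) ≈ 1.4518.
Single-dose peak C₀ = D/Vd = 1843/172 ≈ 10.715 μg/mL.
Cmax,ss = C₀/(1 − f) ≈ 10.715/0.6888 ≈ 15.556 μg/mL.
Peak 15.6 μg/mL vs MTC 31 μg/mL: below toxic threshold.

15.6 μg/mL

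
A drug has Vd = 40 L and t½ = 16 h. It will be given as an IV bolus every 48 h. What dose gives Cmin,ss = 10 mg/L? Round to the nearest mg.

τ/t½ = 48/16 ≈ 3, so f = (1/2)^(48/16) ≈ 0.125000.
Cmin,ss = (D/Vd)·f/(1−f), so D = Cmin,ss·Vd·(1−f)/f.
D = 10 × 40 × (1−f)/f ≈ 10 × 40 × 7.00000 ≈ 2800.00 mg.

2800 mg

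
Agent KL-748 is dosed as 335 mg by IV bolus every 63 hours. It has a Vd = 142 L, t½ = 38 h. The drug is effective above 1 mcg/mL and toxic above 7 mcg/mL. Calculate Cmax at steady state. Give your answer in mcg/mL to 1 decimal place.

k = ln2/t½ = ln2/38 ≈ 0.018241 h⁻¹; fraction remaining f = e^(−kτ) = e^(−0.018241×63) ≈ 0.3169.
At steady state, accumulation factor R = 1/(1 − e^(−kτ)) ≈ 1.4639.
Single-dose peak C₀ = D/Vd = 335/142 ≈ 2.359 mcg/mL.
Steady-state peak Cmax,ss = C₀·R ≈ 2.359 × 1.4639 ≈ 3.453 mcg/mL.
Peak 3.5 mcg/mL vs MTC 7 mcg/mL: below toxic threshold.

3.5 mcg/mL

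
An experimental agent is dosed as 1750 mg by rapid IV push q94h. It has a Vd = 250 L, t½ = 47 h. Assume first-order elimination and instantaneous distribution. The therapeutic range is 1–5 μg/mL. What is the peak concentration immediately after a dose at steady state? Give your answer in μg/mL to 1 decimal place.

9.3 μg/mL

The dosing interval is 2 half-lives, so f = 2^(−2) = 0.25.
At steady state, R = 1/(1 − 0.25) = 4/3.
Single-dose peak C₀ = D/Vd = 1750/250 = 7 μg/mL.
Steady-state peak Cmax,ss = C₀·R = 7 × 4/3 ≈ 9.333 μg/mL.
Peak 9.3 μg/mL vs MTC 5 μg/mL: exceeds toxic threshold.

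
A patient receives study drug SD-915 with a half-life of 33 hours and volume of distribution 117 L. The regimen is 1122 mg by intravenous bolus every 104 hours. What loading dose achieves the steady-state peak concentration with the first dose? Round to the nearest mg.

1264 mg

f = (1/2)^(104/33) ≈ 0.112538; accumulation ratio R = 1/(1−f) ≈ 1.12681.
Loading dose to hit Cmax,ss on first dose: D_load = D_maint·R ≈ 1122 × 1.12681 ≈ 1264.28 mg.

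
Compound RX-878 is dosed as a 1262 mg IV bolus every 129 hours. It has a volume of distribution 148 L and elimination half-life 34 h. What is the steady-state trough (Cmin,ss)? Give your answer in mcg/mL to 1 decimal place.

0.7 mcg/mL

τ/t½ = 129/34 ≈ 3.7941, so fraction remaining f = (1/2)^(129/34) ≈ 0.0721.
Each bolus raises the concentration by D/Vd = 1262/148 ≈ 8.527 mcg/mL.
Steady-state trough Cmin,ss = C₀·f/(1−f) ≈ 8.527 × 0.0721/0.9279 ≈ 0.663 mcg/mL.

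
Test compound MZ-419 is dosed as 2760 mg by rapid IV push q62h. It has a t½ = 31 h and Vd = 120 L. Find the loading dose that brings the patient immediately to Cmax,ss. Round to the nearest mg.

f = (1/2)^(62/31) ≈ 0.250000; accumulation ratio R = 1/(1−f) ≈ 1.33333.
Loading dose to hit Cmax,ss on first dose: D_load = D_maint·R ≈ 2760 × 1.33333 ≈ 3679.99 mg.

3680 mg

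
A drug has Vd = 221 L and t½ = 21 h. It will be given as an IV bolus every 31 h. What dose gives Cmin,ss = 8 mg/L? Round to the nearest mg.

3151 mg

τ/t½ = 31/21 ≈ 1.4762, so f = (1/2)^(31/21) ≈ 0.359437.
Cmin,ss = (D/Vd)·f/(1−f), so D = Cmin,ss·Vd·(1−f)/f.
D = 8 × 221 × (1−f)/f ≈ 8 × 221 × 1.78213 ≈ 3150.81 mg.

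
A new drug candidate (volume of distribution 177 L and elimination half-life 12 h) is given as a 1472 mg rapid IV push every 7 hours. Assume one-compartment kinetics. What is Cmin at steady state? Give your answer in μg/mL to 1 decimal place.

k = ln2/t½ = ln2/12 ≈ 0.057762 h⁻¹; fraction remaining f = e^(−kτ) = e^(−0.057762×7) ≈ 0.6674.
Each bolus raises the concentration by D/Vd = 1472/177 ≈ 8.316 μg/mL.
Steady-state trough Cmin,ss = C₀·f/(1−f) ≈ 8.316 × 0.6674/0.3326 ≈ 16.687 μg/mL.

16.7 μg/mL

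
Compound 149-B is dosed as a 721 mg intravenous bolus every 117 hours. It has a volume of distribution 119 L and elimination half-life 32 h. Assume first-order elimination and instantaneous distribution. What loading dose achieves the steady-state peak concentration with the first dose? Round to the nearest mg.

783 mg

f = (1/2)^(117/32) ≈ 0.079316; accumulation ratio R = 1/(1−f) ≈ 1.08615.
Loading dose to hit Cmax,ss on first dose: D_load = D_maint·R ≈ 721 × 1.08615 ≈ 783.11 mg.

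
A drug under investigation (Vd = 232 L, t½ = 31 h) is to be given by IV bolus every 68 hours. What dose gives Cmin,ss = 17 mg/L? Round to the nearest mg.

τ/t½ = 68/31 ≈ 2.1935, so f = (1/2)^(68/31) ≈ 0.218613.
Cmin,ss = (D/Vd)·f/(1−f), so D = Cmin,ss·Vd·(1−f)/f.
D = 17 × 232 × (1−f)/f ≈ 17 × 232 × 3.57429 ≈ 14097.00 mg.

14097 mg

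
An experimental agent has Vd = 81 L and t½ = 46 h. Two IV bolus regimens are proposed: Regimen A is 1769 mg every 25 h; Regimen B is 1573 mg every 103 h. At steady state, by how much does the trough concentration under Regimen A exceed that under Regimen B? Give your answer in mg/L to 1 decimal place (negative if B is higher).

42.5 mg/L

Regimen A: f = (1/2)^(25/46) ≈ 0.6861; Cmin,ss = (1769/81)·f/(1−f) ≈ 47.735 mg/L.
Regimen B: f = (1/2)^(103/46) ≈ 0.2118; Cmin,ss = (1573/81)·f/(1−f) ≈ 5.218 mg/L.
Difference ≈ 47.735 − 5.218 ≈ 42.517 mg/L.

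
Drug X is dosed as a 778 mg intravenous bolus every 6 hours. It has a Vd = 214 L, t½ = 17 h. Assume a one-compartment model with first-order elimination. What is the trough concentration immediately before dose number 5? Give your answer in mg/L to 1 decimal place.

8.2 mg/L

f = (1/2)^(τ/t½) = (1/2)^(6/17) ≈ 0.7830.
C₀ = D/Vd = 778/214 ≈ 3.636 mg/L.
Before the 5th dose, 4 doses have been given. Superposition: Cmin = C₀·(f + f² + … + f^4).
≈ 3.636 × (0.7830 + 0.6131 + 0.4800 + 0.3759) ≈ 3.636 × 2.2520 ≈ 8.188 mg/L.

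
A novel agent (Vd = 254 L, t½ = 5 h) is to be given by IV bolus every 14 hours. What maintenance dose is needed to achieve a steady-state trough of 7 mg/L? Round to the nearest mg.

10605 mg

τ/t½ = 14/5 ≈ 2.8, so f = (1/2)^(14/5) ≈ 0.143587.
Cmin,ss = (D/Vd)·f/(1−f), so D = Cmin,ss·Vd·(1−f)/f.
D = 7 × 254 × (1−f)/f ≈ 7 × 254 × 5.96442 ≈ 10604.74 mg.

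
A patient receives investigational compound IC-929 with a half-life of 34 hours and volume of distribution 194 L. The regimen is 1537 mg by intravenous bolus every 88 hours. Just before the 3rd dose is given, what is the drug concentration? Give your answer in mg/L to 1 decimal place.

1.5 mg/L

f = (1/2)^(τ/t½) = (1/2)^(88/34) ≈ 0.1663.
C₀ = D/Vd = 1537/194 ≈ 7.923 mg/L.
Before the 3rd dose, 2 doses have been given. Superposition: Cmin = C₀·(f + f²).
≈ 7.923 × (0.1663 + 0.0277) ≈ 7.923 × 0.1940 ≈ 1.537 mg/L.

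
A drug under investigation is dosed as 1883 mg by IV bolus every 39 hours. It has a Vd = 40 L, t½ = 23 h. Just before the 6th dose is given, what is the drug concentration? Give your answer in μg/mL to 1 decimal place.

f = (1/2)^(τ/t½) = (1/2)^(39/23) ≈ 0.3087.
C₀ = D/Vd = 1883/40 ≈ 47.075 μg/mL.
Before the 6th dose, 5 doses have been given. Superposition: Cmin = C₀·(f + f² + … + f^5).
≈ 47.075 × (0.3087 + 0.0953 + 0.0294 + 0.0091 + 0.0028) ≈ 47.075 × 0.4453 ≈ 20.962 μg/mL.

21.0 μg/mL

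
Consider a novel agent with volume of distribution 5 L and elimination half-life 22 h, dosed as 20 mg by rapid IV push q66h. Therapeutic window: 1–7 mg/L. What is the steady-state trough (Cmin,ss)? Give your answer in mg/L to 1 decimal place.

0.6 mg/L

The dosing interval is 3 half-lives, so f = 2^(−3) = 0.125.
At steady state, R = 1/(1 − 0.125) = 8/7.
Single-dose peak C₀ = D/Vd = 20/5 = 4 mg/L.
Steady-state peak Cmax,ss = C₀·R = 4 × 8/7 ≈ 4.571 mg/L.
Steady-state trough Cmin,ss = Cmax,ss·f ≈ 4.571 × 0.125 ≈ 0.571 mg/L.
Trough 0.6 mg/L vs MEC 1 mg/L: subtherapeutic.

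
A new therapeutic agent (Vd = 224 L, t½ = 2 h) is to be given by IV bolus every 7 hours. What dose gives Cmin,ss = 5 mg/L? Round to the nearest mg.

τ/t½ = 7/2 ≈ 3.5, so f = (1/2)^(7/2) ≈ 0.088388.
Cmin,ss = (D/Vd)·f/(1−f), so D = Cmin,ss·Vd·(1−f)/f.
D = 5 × 224 × (1−f)/f ≈ 5 × 224 × 10.31375 ≈ 11551.40 mg.

11551 mg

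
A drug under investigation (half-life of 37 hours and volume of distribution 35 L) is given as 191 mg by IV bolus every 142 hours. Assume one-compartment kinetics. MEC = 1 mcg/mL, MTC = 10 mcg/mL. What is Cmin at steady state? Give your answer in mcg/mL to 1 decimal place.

0.4 mcg/mL

Over one 142-h interval, 142/37 ≈ 3.8378 half-lives elapse, leaving f ≈ 0.0699 of each dose.
At steady state, accumulation factor R = 1/(1 − e^(−kτ)) ≈ 1.0752.
Each bolus raises the concentration by D/Vd = 191/35 ≈ 5.457 mcg/mL.
Cmax,ss = C₀/(1 − f) ≈ 5.457/0.9301 ≈ 5.867 mcg/mL.
One interval later, Cmin,ss = Cmax,ss·e^(−kτ) ≈ 5.867 × 0.0699 ≈ 0.410 mcg/mL.
Trough 0.4 mcg/mL vs MEC 1 mcg/mL: subtherapeutic.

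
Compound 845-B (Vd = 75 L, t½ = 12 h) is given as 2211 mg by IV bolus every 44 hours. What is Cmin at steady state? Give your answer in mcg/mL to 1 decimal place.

τ/t½ = 44/12 ≈ 3.6667, so fraction remaining f = (1/2)^(44/12) ≈ 0.0787.
At steady state, accumulation factor R = 1/(1 − e^(−kτ)) ≈ 1.0854.
Single-dose peak C₀ = D/Vd = 2211/75 ≈ 29.480 mcg/mL.
Steady-state peak Cmax,ss = C₀·R ≈ 29.480 × 1.0854 ≈ 31.998 mcg/mL.
Steady-state trough Cmin,ss = Cmax,ss·f ≈ 31.998 × 0.0787 ≈ 2.518 mcg/mL.

2.5 mcg/mL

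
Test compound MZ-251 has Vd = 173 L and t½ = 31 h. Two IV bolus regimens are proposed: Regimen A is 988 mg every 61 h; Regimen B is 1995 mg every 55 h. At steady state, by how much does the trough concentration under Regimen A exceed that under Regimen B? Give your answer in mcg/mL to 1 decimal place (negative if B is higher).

-2.8 mcg/mL

Regimen A: f = (1/2)^(61/31) ≈ 0.2557; Cmin,ss = (988/173)·f/(1−f) ≈ 1.962 mcg/mL.
Regimen B: f = (1/2)^(55/31) ≈ 0.2924; Cmin,ss = (1995/173)·f/(1−f) ≈ 4.765 mcg/mL.
Difference ≈ 1.962 − 4.765 ≈ -2.803 mcg/mL.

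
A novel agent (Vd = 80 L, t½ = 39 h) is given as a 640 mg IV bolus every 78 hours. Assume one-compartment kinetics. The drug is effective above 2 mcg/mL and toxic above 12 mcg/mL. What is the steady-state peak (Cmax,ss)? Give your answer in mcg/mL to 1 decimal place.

τ = 78 h = 2 half-lives, so f = (1/2)^2 = 0.25.
At steady state, R = 1/(1 − 0.25) = 4/3.
Single-dose peak C₀ = D/Vd = 640/80 = 8 mcg/mL.
Steady-state peak Cmax,ss = C₀·R = 8 × 4/3 ≈ 10.667 mcg/mL.
Peak 10.7 mcg/mL vs MTC 12 mcg/mL: below toxic threshold.

10.7 mcg/mL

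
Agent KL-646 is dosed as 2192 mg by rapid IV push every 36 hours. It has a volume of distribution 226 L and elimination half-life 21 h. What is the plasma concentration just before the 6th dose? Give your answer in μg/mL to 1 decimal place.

f = (1/2)^(τ/t½) = (1/2)^(36/21) ≈ 0.3048.
C₀ = D/Vd = 2192/226 ≈ 9.699 μg/mL.
Before the 6th dose, 5 doses have been given. Superposition: Cmin = C₀·(f + f² + … + f^5).
≈ 9.699 × (0.3048 + 0.0929 + 0.0283 + 0.0086 + 0.0026) ≈ 9.699 × 0.4372 ≈ 4.240 μg/mL.

4.2 μg/mL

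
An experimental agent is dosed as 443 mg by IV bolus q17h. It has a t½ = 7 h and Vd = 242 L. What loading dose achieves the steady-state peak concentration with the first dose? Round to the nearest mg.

f = (1/2)^(17/7) ≈ 0.185749; accumulation ratio R = 1/(1−f) ≈ 1.22812.
Loading dose to hit Cmax,ss on first dose: D_load = D_maint·R ≈ 443 × 1.22812 ≈ 544.06 mg.

544 mg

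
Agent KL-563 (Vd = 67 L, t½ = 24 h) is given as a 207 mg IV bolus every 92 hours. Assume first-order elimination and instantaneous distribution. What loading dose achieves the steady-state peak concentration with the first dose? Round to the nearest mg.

223 mg

f = (1/2)^(92/24) ≈ 0.070154; accumulation ratio R = 1/(1−f) ≈ 1.07545.
Loading dose to hit Cmax,ss on first dose: D_load = D_maint·R ≈ 207 × 1.07545 ≈ 222.62 mg.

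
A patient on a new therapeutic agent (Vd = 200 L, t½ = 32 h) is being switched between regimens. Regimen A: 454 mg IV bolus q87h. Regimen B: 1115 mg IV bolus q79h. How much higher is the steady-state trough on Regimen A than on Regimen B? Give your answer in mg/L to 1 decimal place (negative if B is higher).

Regimen A: f = (1/2)^(87/32) ≈ 0.1519; Cmin,ss = (454/200)·f/(1−f) ≈ 0.407 mg/L.
Regimen B: f = (1/2)^(79/32) ≈ 0.1806; Cmin,ss = (1115/200)·f/(1−f) ≈ 1.229 mg/L.
Difference ≈ 0.407 − 1.229 ≈ -0.822 mg/L.

-0.8 mg/L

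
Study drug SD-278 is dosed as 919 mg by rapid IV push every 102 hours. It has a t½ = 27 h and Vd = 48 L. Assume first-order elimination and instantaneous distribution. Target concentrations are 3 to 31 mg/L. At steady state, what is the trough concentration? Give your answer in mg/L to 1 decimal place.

Over one 102-h interval, 102/27 ≈ 3.7778 half-lives elapse, leaving f ≈ 0.0729 of each dose.
Accumulation ratio R = 1/(1 − f) ≈ 1/0.9271 ≈ 1.0786.
Each bolus raises the concentration by D/Vd = 919/48 ≈ 19.146 mg/L.
Cmax,ss = C₀/(1 − f) ≈ 19.146/0.9271 ≈ 20.651 mg/L.
Steady-state trough Cmin,ss = Cmax,ss·f ≈ 20.651 × 0.0729 ≈ 1.505 mg/L.
Trough 1.5 mg/L vs MEC 3 mg/L: subtherapeutic.

1.5 mg/L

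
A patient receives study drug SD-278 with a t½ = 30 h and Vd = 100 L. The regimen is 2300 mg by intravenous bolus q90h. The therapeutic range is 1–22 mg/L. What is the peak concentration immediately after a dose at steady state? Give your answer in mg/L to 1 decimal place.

τ = 90 h = 3 half-lives, so f = (1/2)^3 = 0.125.
Accumulation ratio R = 1/(1 − f) = 1/0.875 = 8/7.
Single-dose peak C₀ = D/Vd = 2300/100 = 23 mg/L.
Steady-state peak Cmax,ss = C₀·R = 23 × 8/7 ≈ 26.286 mg/L.
Peak 26.3 mg/L vs MTC 22 mg/L: exceeds toxic threshold.

26.3 mg/L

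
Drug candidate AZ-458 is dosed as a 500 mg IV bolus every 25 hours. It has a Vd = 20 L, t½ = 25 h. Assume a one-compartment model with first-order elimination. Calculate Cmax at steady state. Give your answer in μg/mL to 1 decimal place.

50.0 μg/mL

The dosing interval is 1 half-life, so f = 2^(−1) = 0.5.
Accumulation ratio R = 1/(1 − f) = 1/0.5 = 2/1.
Single-dose peak C₀ = D/Vd = 500/20 = 25 μg/mL.
Steady-state peak Cmax,ss = C₀·R = 25 × 2/1 ≈ 50.000 μg/mL.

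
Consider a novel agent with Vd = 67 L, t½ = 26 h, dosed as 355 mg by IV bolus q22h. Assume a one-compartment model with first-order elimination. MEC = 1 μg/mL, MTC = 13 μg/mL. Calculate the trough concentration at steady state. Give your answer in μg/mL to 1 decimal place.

6.6 μg/mL

τ/t½ = 22/26 ≈ 0.84615, so fraction remaining f = (1/2)^(22/26) ≈ 0.5563.
At steady state, accumulation factor R = 1/(1 − e^(−kτ)) ≈ 2.2538.
Single-dose peak C₀ = D/Vd = 355/67 ≈ 5.299 μg/mL.
Steady-state peak Cmax,ss = C₀·R ≈ 5.299 × 2.2538 ≈ 11.943 μg/mL.
One interval later, Cmin,ss = Cmax,ss·e^(−kτ) ≈ 11.943 × 0.5563 ≈ 6.644 μg/mL.
Trough 6.6 μg/mL vs MEC 1 μg/mL: adequate.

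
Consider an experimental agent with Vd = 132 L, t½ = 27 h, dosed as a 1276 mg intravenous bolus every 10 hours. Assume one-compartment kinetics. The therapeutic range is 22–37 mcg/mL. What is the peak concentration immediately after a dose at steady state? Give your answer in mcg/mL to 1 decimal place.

42.7 mcg/mL

Over one 10-h interval, 10/27 ≈ 0.37037 half-lives elapse, leaving f ≈ 0.7736 of each dose.
At steady state, accumulation factor R = 1/(1 − e^(−kτ)) ≈ 4.4170.
Single-dose peak C₀ = D/Vd = 1276/132 ≈ 9.667 mcg/mL.
Steady-state peak Cmax,ss = C₀·R ≈ 9.667 × 4.4170 ≈ 42.699 mcg/mL.
Peak 42.7 mcg/mL vs MTC 37 mcg/mL: exceeds toxic threshold.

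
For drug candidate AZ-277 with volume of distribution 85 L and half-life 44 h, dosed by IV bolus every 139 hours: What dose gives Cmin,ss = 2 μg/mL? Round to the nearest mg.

τ/t½ = 139/44 ≈ 3.1591, so f = (1/2)^(139/44) ≈ 0.111949.
Cmin,ss = (D/Vd)·f/(1−f), so D = Cmin,ss·Vd·(1−f)/f.
D = 2 × 85 × (1−f)/f ≈ 2 × 85 × 7.93264 ≈ 1348.55 mg.

1349 mg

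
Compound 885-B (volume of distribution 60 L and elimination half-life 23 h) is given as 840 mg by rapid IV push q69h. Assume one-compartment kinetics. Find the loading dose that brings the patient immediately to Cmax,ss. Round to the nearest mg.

f = (1/2)^(69/23) ≈ 0.125000; accumulation ratio R = 1/(1−f) ≈ 1.14286.
Loading dose to hit Cmax,ss on first dose: D_load = D_maint·R ≈ 840 × 1.14286 ≈ 960.00 mg.

960 mg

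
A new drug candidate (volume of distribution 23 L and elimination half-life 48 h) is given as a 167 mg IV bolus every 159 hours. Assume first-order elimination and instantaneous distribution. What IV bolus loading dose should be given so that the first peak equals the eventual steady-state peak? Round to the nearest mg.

186 mg

f = (1/2)^(159/48) ≈ 0.100656; accumulation ratio R = 1/(1−f) ≈ 1.11192.
Loading dose to hit Cmax,ss on first dose: D_load = D_maint·R ≈ 167 × 1.11192 ≈ 185.69 mg.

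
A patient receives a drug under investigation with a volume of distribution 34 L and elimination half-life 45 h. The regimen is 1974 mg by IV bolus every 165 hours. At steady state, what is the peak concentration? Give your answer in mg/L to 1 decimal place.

k = ln2/t½ = ln2/45 ≈ 0.015403 h⁻¹; fraction remaining f = e^(−kτ) = e^(−0.015403×165) ≈ 0.0787.
At steady state, accumulation factor R = 1/(1 − e^(−kτ)) ≈ 1.0854.
Single-dose peak C₀ = D/Vd = 1974/34 ≈ 58.059 mg/L.
Steady-state peak Cmax,ss = C₀·R ≈ 58.059 × 1.0854 ≈ 63.017 mg/L.

63.0 mg/L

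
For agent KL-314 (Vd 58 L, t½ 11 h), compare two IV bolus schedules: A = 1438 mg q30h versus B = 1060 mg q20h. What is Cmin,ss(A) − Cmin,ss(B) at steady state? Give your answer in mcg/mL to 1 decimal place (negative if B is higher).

Regimen A: f = (1/2)^(30/11) ≈ 0.1510; Cmin,ss = (1438/58)·f/(1−f) ≈ 4.410 mcg/mL.
Regimen B: f = (1/2)^(20/11) ≈ 0.2836; Cmin,ss = (1060/58)·f/(1−f) ≈ 7.235 mcg/mL.
Difference ≈ 4.410 − 7.235 ≈ -2.825 mcg/mL.

-2.8 mcg/mL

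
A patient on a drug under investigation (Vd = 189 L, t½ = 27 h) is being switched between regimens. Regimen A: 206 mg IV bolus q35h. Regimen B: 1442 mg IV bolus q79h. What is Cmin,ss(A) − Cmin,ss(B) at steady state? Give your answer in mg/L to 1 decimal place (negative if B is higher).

-0.4 mg/L

Regimen A: f = (1/2)^(35/27) ≈ 0.4072; Cmin,ss = (206/189)·f/(1−f) ≈ 0.749 mg/L.
Regimen B: f = (1/2)^(79/27) ≈ 0.1316; Cmin,ss = (1442/189)·f/(1−f) ≈ 1.156 mg/L.
Difference ≈ 0.749 − 1.156 ≈ -0.407 mg/L.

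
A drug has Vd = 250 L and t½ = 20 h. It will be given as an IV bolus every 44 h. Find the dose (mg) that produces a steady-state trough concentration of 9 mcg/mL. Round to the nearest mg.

8088 mg

τ/t½ = 44/20 ≈ 2.2, so f = (1/2)^(44/20) ≈ 0.217638.
Cmin,ss = (D/Vd)·f/(1−f), so D = Cmin,ss·Vd·(1−f)/f.
D = 9 × 250 × (1−f)/f ≈ 9 × 250 × 3.59479 ≈ 8088.28 mg.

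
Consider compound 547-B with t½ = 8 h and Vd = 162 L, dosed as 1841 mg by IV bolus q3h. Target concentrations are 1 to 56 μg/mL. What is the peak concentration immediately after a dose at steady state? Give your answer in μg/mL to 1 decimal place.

Over one 3-h interval, 3/8 ≈ 0.375 half-lives elapse, leaving f ≈ 0.7711 of each dose.
Accumulation ratio R = 1/(1 − f) ≈ 1/0.2289 ≈ 4.3687.
Each bolus raises the concentration by D/Vd = 1841/162 ≈ 11.364 μg/mL.
Cmax,ss = C₀/(1 − f) ≈ 11.364/0.2289 ≈ 49.646 μg/mL.
Peak 49.6 μg/mL vs MTC 56 μg/mL: below toxic threshold.

49.6 μg/mL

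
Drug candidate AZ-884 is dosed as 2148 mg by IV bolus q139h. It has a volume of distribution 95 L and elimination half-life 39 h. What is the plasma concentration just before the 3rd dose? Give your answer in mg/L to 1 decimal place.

f = (1/2)^(τ/t½) = (1/2)^(139/39) ≈ 0.0845.
C₀ = D/Vd = 2148/95 ≈ 22.611 mg/L.
Before the 3rd dose, 2 doses have been given. Superposition: Cmin = C₀·(f + f²).
≈ 22.611 × (0.0845 + 0.0071) ≈ 22.611 × 0.0916 ≈ 2.071 mg/L.

2.1 mg/L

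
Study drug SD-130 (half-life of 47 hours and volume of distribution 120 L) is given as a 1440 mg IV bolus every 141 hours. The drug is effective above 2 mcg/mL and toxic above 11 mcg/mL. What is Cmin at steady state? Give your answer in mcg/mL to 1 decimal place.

τ = 141 h = 3 half-lives, so f = (1/2)^3 = 0.125.
At steady state, R = 1/(1 − 0.125) = 8/7.
Single-dose peak C₀ = D/Vd = 1440/120 = 12 mcg/mL.
Steady-state peak Cmax,ss = C₀·R = 12 × 8/7 ≈ 13.714 mcg/mL.
Steady-state trough Cmin,ss = Cmax,ss·f ≈ 13.714 × 0.125 ≈ 1.714 mcg/mL.
Trough 1.7 mcg/mL vs MEC 2 mcg/mL: subtherapeutic.

1.7 mcg/mL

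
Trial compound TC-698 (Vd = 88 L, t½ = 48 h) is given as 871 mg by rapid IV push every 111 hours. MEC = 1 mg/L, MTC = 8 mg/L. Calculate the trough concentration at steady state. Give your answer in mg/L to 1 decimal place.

2.5 mg/L

k = ln2/t½ = ln2/48 ≈ 0.014441 h⁻¹; fraction remaining f = e^(−kτ) = e^(−0.014441×111) ≈ 0.2013.
Accumulation ratio R = 1/(1 − f) ≈ 1/0.7987 ≈ 1.2520.
Each bolus raises the concentration by D/Vd = 871/88 ≈ 9.898 mg/L.
Cmax,ss = C₀/(1 − f) ≈ 9.898/0.7987 ≈ 12.393 mg/L.
One interval later, Cmin,ss = Cmax,ss·e^(−kτ) ≈ 12.393 × 0.2013 ≈ 2.495 mg/L.
Trough 2.5 mg/L vs MEC 1 mg/L: adequate.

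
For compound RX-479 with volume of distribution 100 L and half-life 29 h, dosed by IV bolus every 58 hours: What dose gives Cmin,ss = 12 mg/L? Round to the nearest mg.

3600 mg

τ/t½ = 58/29 ≈ 2, so f = (1/2)^(58/29) ≈ 0.250000.
Cmin,ss = (D/Vd)·f/(1−f), so D = Cmin,ss·Vd·(1−f)/f.
D = 12 × 100 × (1−f)/f ≈ 12 × 100 × 3.00000 ≈ 3600.00 mg.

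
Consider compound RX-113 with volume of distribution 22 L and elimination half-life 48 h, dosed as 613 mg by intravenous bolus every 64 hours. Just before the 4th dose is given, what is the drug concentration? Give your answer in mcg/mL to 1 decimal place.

17.2 mcg/mL

f = (1/2)^(τ/t½) = (1/2)^(64/48) ≈ 0.3969.
C₀ = D/Vd = 613/22 ≈ 27.864 mcg/mL.
Before the 4th dose, 3 doses have been given. Superposition: Cmin = C₀·(f + f² + … + f^3).
≈ 27.864 × (0.3969 + 0.1575 + 0.0625) ≈ 27.864 × 0.6169 ≈ 17.189 mcg/mL.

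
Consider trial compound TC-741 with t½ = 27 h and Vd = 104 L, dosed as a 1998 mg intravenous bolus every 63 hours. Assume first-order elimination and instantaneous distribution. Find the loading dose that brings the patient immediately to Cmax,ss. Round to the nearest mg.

2493 mg

f = (1/2)^(63/27) ≈ 0.198425; accumulation ratio R = 1/(1−f) ≈ 1.24754.
Loading dose to hit Cmax,ss on first dose: D_load = D_maint·R ≈ 1998 × 1.24754 ≈ 2492.58 mg.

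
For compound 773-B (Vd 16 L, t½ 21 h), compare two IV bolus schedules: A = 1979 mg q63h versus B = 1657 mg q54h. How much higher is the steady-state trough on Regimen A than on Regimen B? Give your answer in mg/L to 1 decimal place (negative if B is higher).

Regimen A: f = (1/2)^(63/21) ≈ 0.1250; Cmin,ss = (1979/16)·f/(1−f) ≈ 17.670 mg/L.
Regimen B: f = (1/2)^(54/21) ≈ 0.1682; Cmin,ss = (1657/16)·f/(1−f) ≈ 20.942 mg/L.
Difference ≈ 17.670 − 20.942 ≈ -3.272 mg/L.

-3.3 mg/L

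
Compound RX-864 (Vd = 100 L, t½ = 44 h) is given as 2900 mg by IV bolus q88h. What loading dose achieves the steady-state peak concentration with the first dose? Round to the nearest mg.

f = (1/2)^(88/44) ≈ 0.250000; accumulation ratio R = 1/(1−f) ≈ 1.33333.
Loading dose to hit Cmax,ss on first dose: D_load = D_maint·R ≈ 2900 × 1.33333 ≈ 3866.66 mg.

3867 mg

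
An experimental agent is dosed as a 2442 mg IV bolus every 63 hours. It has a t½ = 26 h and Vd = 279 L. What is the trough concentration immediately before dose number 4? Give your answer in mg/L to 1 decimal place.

f = (1/2)^(τ/t½) = (1/2)^(63/26) ≈ 0.1865.
C₀ = D/Vd = 2442/279 ≈ 8.753 mg/L.
Before the 4th dose, 3 doses have been given. Superposition: Cmin = C₀·(f + f² + … + f^3).
≈ 8.753 × (0.1865 + 0.0348 + 0.0065) ≈ 8.753 × 0.2278 ≈ 1.994 mg/L.

2.0 mg/L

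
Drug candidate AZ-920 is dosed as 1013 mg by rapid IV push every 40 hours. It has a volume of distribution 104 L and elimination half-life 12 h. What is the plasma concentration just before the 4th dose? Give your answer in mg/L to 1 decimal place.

1.1 mg/L

f = (1/2)^(τ/t½) = (1/2)^(40/12) ≈ 0.0992.
C₀ = D/Vd = 1013/104 ≈ 9.740 mg/L.
Before the 4th dose, 3 doses have been given. Superposition: Cmin = C₀·(f + f² + … + f^3).
≈ 9.740 × (0.0992 + 0.0098 + 0.0010) ≈ 9.740 × 0.1100 ≈ 1.071 mg/L.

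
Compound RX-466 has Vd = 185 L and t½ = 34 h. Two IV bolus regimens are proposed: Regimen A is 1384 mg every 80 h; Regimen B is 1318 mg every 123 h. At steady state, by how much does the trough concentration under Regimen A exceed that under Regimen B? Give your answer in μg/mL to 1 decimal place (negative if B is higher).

1.2 μg/mL

Regimen A: f = (1/2)^(80/34) ≈ 0.1957; Cmin,ss = (1384/185)·f/(1−f) ≈ 1.820 μg/mL.
Regimen B: f = (1/2)^(123/34) ≈ 0.0815; Cmin,ss = (1318/185)·f/(1−f) ≈ 0.632 μg/mL.
Difference ≈ 1.820 − 0.632 ≈ 1.188 μg/mL.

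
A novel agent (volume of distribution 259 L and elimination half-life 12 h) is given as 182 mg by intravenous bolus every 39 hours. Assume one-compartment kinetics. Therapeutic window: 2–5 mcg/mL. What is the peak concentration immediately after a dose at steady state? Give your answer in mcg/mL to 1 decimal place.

k = ln2/t½ = ln2/12 ≈ 0.057762 h⁻¹; fraction remaining f = e^(−kτ) = e^(−0.057762×39) ≈ 0.1051.
At steady state, accumulation factor R = 1/(1 − e^(−kτ)) ≈ 1.1174.
Single-dose peak C₀ = D/Vd = 182/259 ≈ 0.703 mcg/mL.
Cmax,ss = C₀/(1 − f) ≈ 0.703/0.8949 ≈ 0.786 mcg/mL.
Peak 0.8 mcg/mL vs MTC 5 mcg/mL: below toxic threshold.

0.8 mcg/mL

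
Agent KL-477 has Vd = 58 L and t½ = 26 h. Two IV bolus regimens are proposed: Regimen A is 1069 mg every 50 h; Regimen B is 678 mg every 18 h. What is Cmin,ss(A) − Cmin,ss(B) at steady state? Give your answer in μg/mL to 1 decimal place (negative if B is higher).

-12.4 μg/mL

Regimen A: f = (1/2)^(50/26) ≈ 0.2637; Cmin,ss = (1069/58)·f/(1−f) ≈ 6.601 μg/mL.
Regimen B: f = (1/2)^(18/26) ≈ 0.6189; Cmin,ss = (678/58)·f/(1−f) ≈ 18.984 μg/mL.
Difference ≈ 6.601 − 18.984 ≈ -12.383 μg/mL.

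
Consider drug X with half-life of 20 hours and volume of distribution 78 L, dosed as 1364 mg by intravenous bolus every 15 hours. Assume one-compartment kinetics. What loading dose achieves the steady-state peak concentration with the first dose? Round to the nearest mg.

f = (1/2)^(15/20) ≈ 0.594604; accumulation ratio R = 1/(1−f) ≈ 2.46672.
Loading dose to hit Cmax,ss on first dose: D_load = D_maint·R ≈ 1364 × 2.46672 ≈ 3364.61 mg.

3365 mg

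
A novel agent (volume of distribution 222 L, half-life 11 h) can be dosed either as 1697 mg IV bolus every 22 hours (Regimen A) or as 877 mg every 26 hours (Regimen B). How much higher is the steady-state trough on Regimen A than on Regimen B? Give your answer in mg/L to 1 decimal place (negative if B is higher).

Regimen A: f = (1/2)^(22/11) ≈ 0.2500; Cmin,ss = (1697/222)·f/(1−f) ≈ 2.548 mg/L.
Regimen B: f = (1/2)^(26/11) ≈ 0.1943; Cmin,ss = (877/222)·f/(1−f) ≈ 0.953 mg/L.
Difference ≈ 2.548 − 0.953 ≈ 1.595 mg/L.

1.6 mg/L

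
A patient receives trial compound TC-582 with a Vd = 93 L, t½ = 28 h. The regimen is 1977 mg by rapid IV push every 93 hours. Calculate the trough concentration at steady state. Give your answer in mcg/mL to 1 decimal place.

2.4 mcg/mL

τ/t½ = 93/28 ≈ 3.3214, so fraction remaining f = (1/2)^(93/28) ≈ 0.1000.
Single-dose peak C₀ = D/Vd = 1977/93 ≈ 21.258 mcg/mL.
Steady-state trough Cmin,ss = C₀·f/(1−f) ≈ 21.258 × 0.1000/0.9000 ≈ 2.362 mcg/mL.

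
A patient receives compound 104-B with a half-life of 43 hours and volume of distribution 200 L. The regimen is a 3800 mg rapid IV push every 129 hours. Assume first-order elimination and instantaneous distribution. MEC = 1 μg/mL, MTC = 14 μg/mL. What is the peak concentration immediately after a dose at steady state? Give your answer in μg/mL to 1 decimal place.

21.7 μg/mL

τ = 129 h = 3 half-lives, so f = (1/2)^3 = 0.125.
Accumulation ratio R = 1/(1 − f) = 1/0.875 = 8/7.
Single-dose peak C₀ = D/Vd = 3800/200 = 19 μg/mL.
Steady-state peak Cmax,ss = C₀·R = 19 × 8/7 ≈ 21.714 μg/mL.
Peak 21.7 μg/mL vs MTC 14 μg/mL: exceeds toxic threshold.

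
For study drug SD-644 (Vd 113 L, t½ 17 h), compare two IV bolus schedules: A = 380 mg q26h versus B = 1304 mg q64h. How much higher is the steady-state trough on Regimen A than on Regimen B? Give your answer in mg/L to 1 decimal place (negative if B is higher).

0.9 mg/L

Regimen A: f = (1/2)^(26/17) ≈ 0.3464; Cmin,ss = (380/113)·f/(1−f) ≈ 1.782 mg/L.
Regimen B: f = (1/2)^(64/17) ≈ 0.0736; Cmin,ss = (1304/113)·f/(1−f) ≈ 0.917 mg/L.
Difference ≈ 1.782 − 0.917 ≈ 0.865 mg/L.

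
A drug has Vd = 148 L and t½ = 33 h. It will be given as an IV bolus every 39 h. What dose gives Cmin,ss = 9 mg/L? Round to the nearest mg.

τ/t½ = 39/33 ≈ 1.1818, so f = (1/2)^(39/33) ≈ 0.440796.
Cmin,ss = (D/Vd)·f/(1−f), so D = Cmin,ss·Vd·(1−f)/f.
D = 9 × 148 × (1−f)/f ≈ 9 × 148 × 1.26862 ≈ 1689.80 mg.

1690 mg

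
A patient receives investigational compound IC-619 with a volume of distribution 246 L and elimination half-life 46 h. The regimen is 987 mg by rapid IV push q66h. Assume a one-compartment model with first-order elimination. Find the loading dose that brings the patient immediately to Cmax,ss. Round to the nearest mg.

1566 mg

f = (1/2)^(66/46) ≈ 0.369903; accumulation ratio R = 1/(1−f) ≈ 1.58706.
Loading dose to hit Cmax,ss on first dose: D_load = D_maint·R ≈ 987 × 1.58706 ≈ 1566.43 mg.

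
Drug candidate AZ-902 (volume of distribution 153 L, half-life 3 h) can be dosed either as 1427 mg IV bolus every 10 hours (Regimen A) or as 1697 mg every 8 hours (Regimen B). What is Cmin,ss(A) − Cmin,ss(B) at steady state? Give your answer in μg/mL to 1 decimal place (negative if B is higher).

Regimen A: f = (1/2)^(10/3) ≈ 0.0992; Cmin,ss = (1427/153)·f/(1−f) ≈ 1.027 μg/mL.
Regimen B: f = (1/2)^(8/3) ≈ 0.1575; Cmin,ss = (1697/153)·f/(1−f) ≈ 2.073 μg/mL.
Difference ≈ 1.027 − 2.073 ≈ -1.046 μg/mL.

-1.0 μg/mL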